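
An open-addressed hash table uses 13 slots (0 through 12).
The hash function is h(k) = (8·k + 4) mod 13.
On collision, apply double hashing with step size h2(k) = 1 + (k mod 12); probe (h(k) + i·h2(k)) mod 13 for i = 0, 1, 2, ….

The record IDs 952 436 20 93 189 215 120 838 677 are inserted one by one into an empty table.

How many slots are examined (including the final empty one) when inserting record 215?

952 hashes to 2; slot 2 is free -> place at 2.
436 hashes to 8; slot 8 is free -> place at 8.
20 hashes to 8, h2=9; 8 taken -> place at 4.
93 hashes to 7; slot 7 is free -> place at 7.
189 hashes to 8, h2=10; 8 taken -> place at 5.
215 hashes to 8, h2=12; 8,7 taken -> place at 6.
120 hashes to 2, h2=1; 2 taken -> place at 3.
838 hashes to 0; slot 0 is free -> place at 0.
677 hashes to 12; slot 12 is free -> place at 12.
Table: [838, _, 952, 120, 20, 189, 215, 93, 436, _, _, _, 677]

3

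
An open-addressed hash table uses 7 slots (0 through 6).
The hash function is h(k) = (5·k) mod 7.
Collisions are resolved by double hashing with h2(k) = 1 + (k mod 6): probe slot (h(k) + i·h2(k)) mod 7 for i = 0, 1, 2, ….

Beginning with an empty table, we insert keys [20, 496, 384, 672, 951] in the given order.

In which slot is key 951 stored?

6

20: h=2 -> slot 2
496: h=2, h2=5, probe 2,0 -> slot 0
384: h=2, h2=1, probe 2,3 -> slot 3
672: h=0, h2=1, probe 0,1 -> slot 1
951: h=2, h2=4, probe 2,6 -> slot 6
Table: [496, 672, 20, 384, —, —, 951]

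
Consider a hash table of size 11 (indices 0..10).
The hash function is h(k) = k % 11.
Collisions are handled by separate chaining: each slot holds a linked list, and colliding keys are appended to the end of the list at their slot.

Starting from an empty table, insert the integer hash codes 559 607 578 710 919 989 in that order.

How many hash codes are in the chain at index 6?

3

559 -> bucket 9
607 -> bucket 2
578 -> bucket 6
710 -> bucket 6 (collision)
919 -> bucket 6 (collision)
989 -> bucket 10
Final buckets:
0: ∅
1: ∅
2: 607
3: ∅
4: ∅
5: ∅
6: 578 -> 710 -> 919
7: ∅
8: ∅
9: 559
10: 989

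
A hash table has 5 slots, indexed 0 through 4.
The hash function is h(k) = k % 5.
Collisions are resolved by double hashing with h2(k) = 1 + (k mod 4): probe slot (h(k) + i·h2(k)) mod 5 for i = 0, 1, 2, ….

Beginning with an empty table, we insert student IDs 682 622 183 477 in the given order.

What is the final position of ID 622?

0

682 hashes to 2; slot 2 is free => place at 2.
622 hashes to 2, h2=3; 2 taken => place at 0.
183 hashes to 3; slot 3 is free => place at 3.
477 hashes to 2, h2=2; 2 taken => place at 4.
Table: [622, ∅, 682, 183, 477]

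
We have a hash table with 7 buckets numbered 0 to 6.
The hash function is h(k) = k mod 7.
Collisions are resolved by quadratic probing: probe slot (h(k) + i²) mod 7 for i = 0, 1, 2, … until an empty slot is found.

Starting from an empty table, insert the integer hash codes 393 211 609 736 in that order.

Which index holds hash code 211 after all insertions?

393 hashes to 1; slot 1 is free -> place at 1.
211 hashes to 1; 1 taken -> place at 2.
609 hashes to 0; slot 0 is free -> place at 0.
736 hashes to 1; 1,2 taken -> place at 5.
Table: [609, 393, 211, ., ., 736, .]

2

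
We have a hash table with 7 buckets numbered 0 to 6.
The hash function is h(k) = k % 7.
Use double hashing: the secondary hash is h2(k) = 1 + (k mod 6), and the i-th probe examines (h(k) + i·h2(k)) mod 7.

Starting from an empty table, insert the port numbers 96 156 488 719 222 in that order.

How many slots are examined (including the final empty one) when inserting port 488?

96: h=5 → slot 5
156: h=2 → slot 2
488: h=5, h2=3, probe 5,1 → slot 1
719: h=5, h2=6, probe 5,4 → slot 4
222: h=5, h2=1, probe 5,6 → slot 6
Table: [_, 488, 156, _, 719, 96, 222]

2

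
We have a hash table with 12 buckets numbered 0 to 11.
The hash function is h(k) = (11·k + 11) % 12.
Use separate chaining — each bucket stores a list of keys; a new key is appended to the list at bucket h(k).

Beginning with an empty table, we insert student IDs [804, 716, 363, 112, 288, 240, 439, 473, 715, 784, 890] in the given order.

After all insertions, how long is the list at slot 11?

804 → bucket 11
716 → bucket 3
363 → bucket 8
112 → bucket 7
288 → bucket 11 (collision)
240 → bucket 11 (collision)
439 → bucket 4
473 → bucket 6
715 → bucket 4 (collision)
784 → bucket 7 (collision)
890 → bucket 9
Final buckets:
0: -
1: -
2: -
3: 716
4: 439 -> 715
5: -
6: 473
7: 112 -> 784
8: 363
9: 890
10: -
11: 804 -> 288 -> 240

3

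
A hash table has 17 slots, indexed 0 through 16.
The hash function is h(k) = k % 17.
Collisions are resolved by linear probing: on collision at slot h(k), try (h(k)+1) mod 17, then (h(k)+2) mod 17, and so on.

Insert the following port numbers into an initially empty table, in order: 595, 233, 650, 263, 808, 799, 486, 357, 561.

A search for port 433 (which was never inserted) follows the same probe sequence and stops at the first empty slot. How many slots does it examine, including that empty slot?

595 hashes to 0; slot 0 is free => place at 0.
233 hashes to 12; slot 12 is free => place at 12.
650 hashes to 4; slot 4 is free => place at 4.
263 hashes to 8; slot 8 is free => place at 8.
808 hashes to 9; slot 9 is free => place at 9.
799 hashes to 0; 0 taken => place at 1.
486 hashes to 10; slot 10 is free => place at 10.
357 hashes to 0; 0,1 taken => place at 2.
561 hashes to 0; 0,1,2 taken => place at 3.
Table: [595, 799, 357, 561, 650, -, -, -, 263, 808, 486, -, 233, -, -, -, -]
Lookup 433: h=8, probe 8,9,10,11 → slot 11 empty, not found.

4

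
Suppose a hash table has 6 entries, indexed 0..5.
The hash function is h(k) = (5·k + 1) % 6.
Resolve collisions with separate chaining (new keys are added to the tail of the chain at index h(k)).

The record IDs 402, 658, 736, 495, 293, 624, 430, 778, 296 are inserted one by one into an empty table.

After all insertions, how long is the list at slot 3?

Insert 402: h=1, bucket 1 empty → new chain.
Insert 658: h=3, bucket 3 empty → new chain.
Insert 736: h=3, bucket 3 nonempty → append to chain.
Insert 495: h=4, bucket 4 empty → new chain.
Insert 293: h=2, bucket 2 empty → new chain.
Insert 624: h=1, bucket 1 nonempty → append to chain.
Insert 430: h=3, bucket 3 nonempty → append to chain.
Insert 778: h=3, bucket 3 nonempty → append to chain.
Insert 296: h=5, bucket 5 empty → new chain.
Final buckets:
0: ∅
1: 402 -> 624
2: 293
3: 658 -> 736 -> 430 -> 778
4: 495
5: 296

4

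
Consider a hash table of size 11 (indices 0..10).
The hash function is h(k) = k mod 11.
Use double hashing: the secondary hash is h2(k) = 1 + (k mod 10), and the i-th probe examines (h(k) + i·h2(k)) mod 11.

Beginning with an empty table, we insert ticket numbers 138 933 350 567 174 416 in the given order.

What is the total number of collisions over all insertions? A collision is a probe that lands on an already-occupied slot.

Insert 138: h=6, slot 6 empty → index 6.
Insert 933: h=9, slot 9 empty → index 9.
Insert 350: h=9, h2=1, slot 9 occupied → index 10.
Insert 567: h=6, h2=8, slot 6 occupied → index 3.
Insert 174: h=9, h2=5, slots 9,3 occupied → index 8.
Insert 416: h=9, h2=7, slot 9 occupied → index 5.
Table: [_, _, _, 567, _, 416, 138, _, 174, 933, 350]

5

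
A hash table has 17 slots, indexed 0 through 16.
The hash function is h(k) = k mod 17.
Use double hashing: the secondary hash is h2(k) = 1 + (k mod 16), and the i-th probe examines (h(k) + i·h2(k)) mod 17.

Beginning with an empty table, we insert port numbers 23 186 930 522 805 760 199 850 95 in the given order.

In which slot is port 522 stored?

0

23 hashes to 6; slot 6 is free -> place at 6.
186 hashes to 16; slot 16 is free -> place at 16.
930 hashes to 12; slot 12 is free -> place at 12.
522 hashes to 12, h2=11; 12,6 taken -> place at 0.
805 hashes to 6, h2=6; 6,12 taken -> place at 1.
760 hashes to 12, h2=9; 12 taken -> place at 4.
199 hashes to 12, h2=8; 12 taken -> place at 3.
850 hashes to 0, h2=3; 0,3,6 taken -> place at 9.
95 hashes to 10; slot 10 is free -> place at 10.
Table: [522, 805, ∅, 199, 760, ∅, 23, ∅, ∅, 850, 95, ∅, 930, ∅, ∅, ∅, 186]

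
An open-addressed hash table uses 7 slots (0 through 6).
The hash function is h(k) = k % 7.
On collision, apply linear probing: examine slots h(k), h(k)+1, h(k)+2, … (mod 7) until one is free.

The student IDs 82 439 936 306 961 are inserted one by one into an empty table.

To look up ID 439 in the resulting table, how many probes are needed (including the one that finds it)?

2

Insert 82: h=5, slot 5 empty -> index 5.
Insert 439: h=5, slot 5 occupied -> index 6.
Insert 936: h=5, slots 5,6 occupied -> index 0.
Insert 306: h=5, slots 5,6,0 occupied -> index 1.
Insert 961: h=2, slot 2 empty -> index 2.
Table: [936, 306, 961, ∅, ∅, 82, 439]
Lookup 439: h=5, probe 5,6 → found at 6.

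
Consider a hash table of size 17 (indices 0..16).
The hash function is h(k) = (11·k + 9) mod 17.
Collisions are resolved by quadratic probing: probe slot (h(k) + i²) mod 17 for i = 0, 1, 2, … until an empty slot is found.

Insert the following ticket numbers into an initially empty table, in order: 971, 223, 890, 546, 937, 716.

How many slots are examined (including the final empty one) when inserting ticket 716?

Insert 971: h=14, slot 14 empty → index 14.
Insert 223: h=14, slot 14 occupied → index 15.
Insert 890: h=7, slot 7 empty → index 7.
Insert 546: h=14, slots 14,15 occupied → index 1.
Insert 937: h=14, slots 14,15,1 occupied → index 6.
Insert 716: h=14, slots 14,15,1,6 occupied → index 13.
Table: [∅, 546, ∅, ∅, ∅, ∅, 937, 890, ∅, ∅, ∅, ∅, ∅, 716, 971, 223, ∅]

5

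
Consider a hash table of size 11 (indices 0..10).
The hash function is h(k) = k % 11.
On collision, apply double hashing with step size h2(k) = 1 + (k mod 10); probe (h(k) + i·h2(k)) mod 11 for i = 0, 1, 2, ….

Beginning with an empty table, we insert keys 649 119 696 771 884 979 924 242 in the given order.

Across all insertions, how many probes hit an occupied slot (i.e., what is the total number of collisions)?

4

649 hashes to 0; slot 0 is free => place at 0.
119 hashes to 9; slot 9 is free => place at 9.
696 hashes to 3; slot 3 is free => place at 3.
771 hashes to 1; slot 1 is free => place at 1.
884 hashes to 4; slot 4 is free => place at 4.
979 hashes to 0, h2=10; 0 taken => place at 10.
924 hashes to 0, h2=5; 0 taken => place at 5.
242 hashes to 0, h2=3; 0,3 taken => place at 6.
Table: [649, 771, ., 696, 884, 924, 242, ., ., 119, 979]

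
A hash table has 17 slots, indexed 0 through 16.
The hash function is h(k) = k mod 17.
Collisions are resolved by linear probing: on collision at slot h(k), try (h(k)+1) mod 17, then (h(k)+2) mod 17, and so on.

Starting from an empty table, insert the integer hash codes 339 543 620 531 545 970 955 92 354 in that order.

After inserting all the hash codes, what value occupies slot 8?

620

Insert 339: h=16, slot 16 empty → index 16.
Insert 543: h=16, slot 16 occupied → index 0.
Insert 620: h=8, slot 8 empty → index 8.
Insert 531: h=4, slot 4 empty → index 4.
Insert 545: h=1, slot 1 empty → index 1.
Insert 970: h=1, slot 1 occupied → index 2.
Insert 955: h=3, slot 3 empty → index 3.
Insert 92: h=7, slot 7 empty → index 7.
Insert 354: h=14, slot 14 empty → index 14.
Table: [543, 545, 970, 955, 531, _, _, 92, 620, _, _, _, _, _, 354, _, 339]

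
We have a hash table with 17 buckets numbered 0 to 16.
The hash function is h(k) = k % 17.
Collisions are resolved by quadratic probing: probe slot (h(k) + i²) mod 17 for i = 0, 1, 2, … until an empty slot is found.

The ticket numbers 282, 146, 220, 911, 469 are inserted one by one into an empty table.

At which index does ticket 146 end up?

11

Insert 282: h=10, slot 10 empty -> index 10.
Insert 146: h=10, slot 10 occupied -> index 11.
Insert 220: h=16, slot 16 empty -> index 16.
Insert 911: h=10, slots 10,11 occupied -> index 14.
Insert 469: h=10, slots 10,11,14 occupied -> index 2.
Table: [-, -, 469, -, -, -, -, -, -, -, 282, 146, -, -, 911, -, 220]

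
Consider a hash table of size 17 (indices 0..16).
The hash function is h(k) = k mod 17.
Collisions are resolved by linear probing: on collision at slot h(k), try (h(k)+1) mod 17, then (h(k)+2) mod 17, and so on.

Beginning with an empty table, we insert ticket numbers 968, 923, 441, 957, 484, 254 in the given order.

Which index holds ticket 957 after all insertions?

6

Insert 968: h=16, slot 16 empty => index 16.
Insert 923: h=5, slot 5 empty => index 5.
Insert 441: h=16, slot 16 occupied => index 0.
Insert 957: h=5, slot 5 occupied => index 6.
Insert 484: h=8, slot 8 empty => index 8.
Insert 254: h=16, slots 16,0 occupied => index 1.
Table: [441, 254, _, _, _, 923, 957, _, 484, _, _, _, _, _, _, _, 968]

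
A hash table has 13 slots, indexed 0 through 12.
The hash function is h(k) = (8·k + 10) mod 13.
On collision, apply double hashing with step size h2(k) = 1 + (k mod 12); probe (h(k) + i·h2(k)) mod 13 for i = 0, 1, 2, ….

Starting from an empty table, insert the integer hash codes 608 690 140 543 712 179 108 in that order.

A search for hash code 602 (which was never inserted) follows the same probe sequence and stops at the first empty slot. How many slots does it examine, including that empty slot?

3

Insert 608: h=12, slot 12 empty -> index 12.
Insert 690: h=5, slot 5 empty -> index 5.
Insert 140: h=12, h2=9, slot 12 occupied -> index 8.
Insert 543: h=12, h2=4, slot 12 occupied -> index 3.
Insert 712: h=12, h2=5, slot 12 occupied -> index 4.
Insert 179: h=12, h2=12, slot 12 occupied -> index 11.
Insert 108: h=3, h2=1, slots 3,4,5 occupied -> index 6.
Table: [., ., ., 543, 712, 690, 108, ., 140, ., ., 179, 608]
Lookup 602: h=3, h2=3, probe 3,6,9 → slot 9 empty, not found.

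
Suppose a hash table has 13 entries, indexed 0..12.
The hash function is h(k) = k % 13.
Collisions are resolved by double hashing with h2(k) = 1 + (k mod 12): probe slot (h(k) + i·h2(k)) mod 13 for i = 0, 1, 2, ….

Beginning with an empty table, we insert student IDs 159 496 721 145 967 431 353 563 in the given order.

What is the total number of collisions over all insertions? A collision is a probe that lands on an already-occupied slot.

7

159: h=3 -> slot 3
496: h=2 -> slot 2
721: h=6 -> slot 6
145: h=2, h2=2, probe 2,4 -> slot 4
967: h=5 -> slot 5
431: h=2, h2=12, probe 2,1 -> slot 1
353: h=2, h2=6, probe 2,8 -> slot 8
563: h=4, h2=12, probe 4,3,2,1,0 -> slot 0
Table: [563, 431, 496, 159, 145, 967, 721, -, 353, -, -, -, -]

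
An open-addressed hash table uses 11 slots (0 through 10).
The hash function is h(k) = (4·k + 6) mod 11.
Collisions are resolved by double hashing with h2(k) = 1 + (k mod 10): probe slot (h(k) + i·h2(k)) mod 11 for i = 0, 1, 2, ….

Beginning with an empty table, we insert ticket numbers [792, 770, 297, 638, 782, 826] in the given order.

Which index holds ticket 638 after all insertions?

Insert 792: h=6, slot 6 empty => index 6.
Insert 770: h=6, h2=1, slot 6 occupied => index 7.
Insert 297: h=6, h2=8, slot 6 occupied => index 3.
Insert 638: h=6, h2=9, slot 6 occupied => index 4.
Insert 782: h=10, slot 10 empty => index 10.
Insert 826: h=10, h2=7, slots 10,6 occupied => index 2.
Table: [_, _, 826, 297, 638, _, 792, 770, _, _, 782]

4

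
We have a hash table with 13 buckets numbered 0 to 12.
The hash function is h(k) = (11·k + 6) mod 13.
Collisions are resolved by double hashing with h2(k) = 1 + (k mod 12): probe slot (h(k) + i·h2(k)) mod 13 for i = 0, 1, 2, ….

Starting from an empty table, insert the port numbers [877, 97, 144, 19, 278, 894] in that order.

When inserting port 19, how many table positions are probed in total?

877 hashes to 7; slot 7 is free -> place at 7.
97 hashes to 7, h2=2; 7 taken -> place at 9.
144 hashes to 4; slot 4 is free -> place at 4.
19 hashes to 7, h2=8; 7 taken -> place at 2.
278 hashes to 9, h2=3; 9 taken -> place at 12.
894 hashes to 12, h2=7; 12 taken -> place at 6.
Table: [_, _, 19, _, 144, _, 894, 877, _, 97, _, _, 278]

2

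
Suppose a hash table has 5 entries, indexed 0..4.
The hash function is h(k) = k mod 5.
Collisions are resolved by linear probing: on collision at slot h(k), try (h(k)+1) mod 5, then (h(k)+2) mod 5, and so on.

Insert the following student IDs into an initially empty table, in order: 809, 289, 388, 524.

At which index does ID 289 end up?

809 hashes to 4; slot 4 is free => place at 4.
289 hashes to 4; 4 taken => place at 0.
388 hashes to 3; slot 3 is free => place at 3.
524 hashes to 4; 4,0 taken => place at 1.
Table: [289, 524, ., 388, 809]

0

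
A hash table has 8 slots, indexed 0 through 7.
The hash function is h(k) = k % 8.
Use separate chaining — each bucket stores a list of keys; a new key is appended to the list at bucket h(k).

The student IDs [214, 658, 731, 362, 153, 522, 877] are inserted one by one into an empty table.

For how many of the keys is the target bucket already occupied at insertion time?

214 → bucket 6
658 → bucket 2
731 → bucket 3
362 → bucket 2 (collision)
153 → bucket 1
522 → bucket 2 (collision)
877 → bucket 5
Final buckets:
0: —
1: 153
2: 658 -> 362 -> 522
3: 731
4: —
5: 877
6: 214
7: —

2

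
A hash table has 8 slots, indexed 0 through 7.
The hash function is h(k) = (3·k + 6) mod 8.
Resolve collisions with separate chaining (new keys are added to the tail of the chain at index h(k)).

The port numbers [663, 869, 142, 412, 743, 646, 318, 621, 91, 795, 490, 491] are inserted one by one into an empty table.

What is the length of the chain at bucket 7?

3

663 -> bucket 3
869 -> bucket 5
142 -> bucket 0
412 -> bucket 2
743 -> bucket 3 (collision)
646 -> bucket 0 (collision)
318 -> bucket 0 (collision)
621 -> bucket 5 (collision)
91 -> bucket 7
795 -> bucket 7 (collision)
490 -> bucket 4
491 -> bucket 7 (collision)
Final buckets:
0: 142 -> 646 -> 318
1: —
2: 412
3: 663 -> 743
4: 490
5: 869 -> 621
6: —
7: 91 -> 795 -> 491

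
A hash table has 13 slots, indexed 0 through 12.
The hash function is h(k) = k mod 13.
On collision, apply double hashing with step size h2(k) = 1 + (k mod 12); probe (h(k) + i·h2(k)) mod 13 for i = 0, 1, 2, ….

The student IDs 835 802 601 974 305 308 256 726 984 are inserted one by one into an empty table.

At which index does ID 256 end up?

11

Insert 835: h=3, slot 3 empty => index 3.
Insert 802: h=9, slot 9 empty => index 9.
Insert 601: h=3, h2=2, slot 3 occupied => index 5.
Insert 974: h=12, slot 12 empty => index 12.
Insert 305: h=6, slot 6 empty => index 6.
Insert 308: h=9, h2=9, slots 9,5 occupied => index 1.
Insert 256: h=9, h2=5, slots 9,1,6 occupied => index 11.
Insert 726: h=11, h2=7, slots 11,5,12,6 occupied => index 0.
Insert 984: h=9, h2=1, slot 9 occupied => index 10.
Table: [726, 308, ., 835, ., 601, 305, ., ., 802, 984, 256, 974]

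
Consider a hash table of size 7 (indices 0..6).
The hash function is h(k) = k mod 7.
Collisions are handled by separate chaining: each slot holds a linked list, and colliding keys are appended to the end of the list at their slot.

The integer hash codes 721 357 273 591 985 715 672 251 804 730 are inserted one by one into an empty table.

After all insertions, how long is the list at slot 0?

Insert 721: h=0, bucket 0 empty → new chain.
Insert 357: h=0, bucket 0 nonempty → append to chain.
Insert 273: h=0, bucket 0 nonempty → append to chain.
Insert 591: h=3, bucket 3 empty → new chain.
Insert 985: h=5, bucket 5 empty → new chain.
Insert 715: h=1, bucket 1 empty → new chain.
Insert 672: h=0, bucket 0 nonempty → append to chain.
Insert 251: h=6, bucket 6 empty → new chain.
Insert 804: h=6, bucket 6 nonempty → append to chain.
Insert 730: h=2, bucket 2 empty → new chain.
Final buckets:
0: 721 -> 357 -> 273 -> 672
1: 715
2: 730
3: 591
4: ∅
5: 985
6: 251 -> 804

4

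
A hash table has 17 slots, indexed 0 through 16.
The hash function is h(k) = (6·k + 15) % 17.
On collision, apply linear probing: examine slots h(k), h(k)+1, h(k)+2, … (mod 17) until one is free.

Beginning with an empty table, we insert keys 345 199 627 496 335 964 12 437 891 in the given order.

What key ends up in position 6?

345: h=11 -> slot 11
199: h=2 -> slot 2
627: h=3 -> slot 3
496: h=16 -> slot 16
335: h=2, probe 2,3,4 -> slot 4
964: h=2, probe 2,3,4,5 -> slot 5
12: h=2, probe 2,3,4,5,6 -> slot 6
437: h=2, probe 2,3,4,5,6,7 -> slot 7
891: h=6, probe 6,7,8 -> slot 8
Table: [-, -, 199, 627, 335, 964, 12, 437, 891, -, -, 345, -, -, -, -, 496]

12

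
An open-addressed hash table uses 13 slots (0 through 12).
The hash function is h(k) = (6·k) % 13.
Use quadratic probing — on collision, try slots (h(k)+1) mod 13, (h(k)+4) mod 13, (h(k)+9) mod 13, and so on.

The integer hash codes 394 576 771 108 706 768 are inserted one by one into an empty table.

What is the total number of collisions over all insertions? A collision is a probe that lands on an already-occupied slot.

Insert 394: h=11, slot 11 empty → index 11.
Insert 576: h=11, slot 11 occupied → index 12.
Insert 771: h=11, slots 11,12 occupied → index 2.
Insert 108: h=11, slots 11,12,2 occupied → index 7.
Insert 706: h=11, slots 11,12,2,7 occupied → index 1.
Insert 768: h=6, slot 6 empty → index 6.
Table: [., 706, 771, ., ., ., 768, 108, ., ., ., 394, 576]

10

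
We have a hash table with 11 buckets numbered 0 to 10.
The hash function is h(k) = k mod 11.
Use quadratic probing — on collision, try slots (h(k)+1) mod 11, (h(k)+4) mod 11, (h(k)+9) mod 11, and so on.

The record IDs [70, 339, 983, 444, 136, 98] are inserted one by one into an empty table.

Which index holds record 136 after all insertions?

2

70 hashes to 4; slot 4 is free → place at 4.
339 hashes to 9; slot 9 is free → place at 9.
983 hashes to 4; 4 taken → place at 5.
444 hashes to 4; 4,5 taken → place at 8.
136 hashes to 4; 4,5,8 taken → place at 2.
98 hashes to 10; slot 10 is free → place at 10.
Table: [_, _, 136, _, 70, 983, _, _, 444, 339, 98]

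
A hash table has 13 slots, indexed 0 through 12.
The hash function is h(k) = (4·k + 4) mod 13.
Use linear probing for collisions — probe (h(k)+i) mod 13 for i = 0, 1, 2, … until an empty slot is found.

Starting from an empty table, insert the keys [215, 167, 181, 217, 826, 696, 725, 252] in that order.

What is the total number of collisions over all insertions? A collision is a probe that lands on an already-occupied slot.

215: h=6 -> slot 6
167: h=9 -> slot 9
181: h=0 -> slot 0
217: h=1 -> slot 1
826: h=6, probe 6,7 -> slot 7
696: h=6, probe 6,7,8 -> slot 8
725: h=5 -> slot 5
252: h=11 -> slot 11
Table: [181, 217, ∅, ∅, ∅, 725, 215, 826, 696, 167, ∅, 252, ∅]

3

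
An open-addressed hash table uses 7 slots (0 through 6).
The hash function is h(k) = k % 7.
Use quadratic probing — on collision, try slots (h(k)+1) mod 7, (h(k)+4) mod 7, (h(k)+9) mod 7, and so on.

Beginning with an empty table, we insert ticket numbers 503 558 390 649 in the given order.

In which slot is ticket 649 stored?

0

503 hashes to 6; slot 6 is free => place at 6.
558 hashes to 5; slot 5 is free => place at 5.
390 hashes to 5; 5,6 taken => place at 2.
649 hashes to 5; 5,6,2 taken => place at 0.
Table: [649, _, 390, _, _, 558, 503]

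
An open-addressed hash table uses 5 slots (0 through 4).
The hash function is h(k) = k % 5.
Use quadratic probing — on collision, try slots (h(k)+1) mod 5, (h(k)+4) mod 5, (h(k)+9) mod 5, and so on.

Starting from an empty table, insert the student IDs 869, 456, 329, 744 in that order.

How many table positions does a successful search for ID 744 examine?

869: h=4 => slot 4
456: h=1 => slot 1
329: h=4, probe 4,0 => slot 0
744: h=4, probe 4,0,3 => slot 3
Table: [329, 456, ., 744, 869]
Lookup 744: h=4, probe 4,0,3 → found at 3.

3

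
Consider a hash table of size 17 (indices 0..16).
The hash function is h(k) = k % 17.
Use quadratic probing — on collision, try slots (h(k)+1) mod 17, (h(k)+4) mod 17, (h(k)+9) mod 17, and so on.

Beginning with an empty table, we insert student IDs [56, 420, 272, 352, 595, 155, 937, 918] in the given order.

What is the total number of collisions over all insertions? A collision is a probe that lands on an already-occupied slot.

56 hashes to 5; slot 5 is free → place at 5.
420 hashes to 12; slot 12 is free → place at 12.
272 hashes to 0; slot 0 is free → place at 0.
352 hashes to 12; 12 taken → place at 13.
595 hashes to 0; 0 taken → place at 1.
155 hashes to 2; slot 2 is free → place at 2.
937 hashes to 2; 2 taken → place at 3.
918 hashes to 0; 0,1 taken → place at 4.
Table: [272, 595, 155, 937, 918, 56, ∅, ∅, ∅, ∅, ∅, ∅, 420, 352, ∅, ∅, ∅]

5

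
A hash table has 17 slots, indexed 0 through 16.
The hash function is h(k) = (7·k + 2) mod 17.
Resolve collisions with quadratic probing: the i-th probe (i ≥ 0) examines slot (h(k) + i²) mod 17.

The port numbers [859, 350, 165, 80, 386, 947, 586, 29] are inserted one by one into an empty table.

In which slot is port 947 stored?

10

859: h=14 → slot 14
350: h=4 → slot 4
165: h=1 → slot 1
80: h=1, probe 1,2 → slot 2
386: h=1, probe 1,2,5 → slot 5
947: h=1, probe 1,2,5,10 → slot 10
586: h=7 → slot 7
29: h=1, probe 1,2,5,10,0 → slot 0
Table: [29, 165, 80, _, 350, 386, _, 586, _, _, 947, _, _, _, 859, _, _]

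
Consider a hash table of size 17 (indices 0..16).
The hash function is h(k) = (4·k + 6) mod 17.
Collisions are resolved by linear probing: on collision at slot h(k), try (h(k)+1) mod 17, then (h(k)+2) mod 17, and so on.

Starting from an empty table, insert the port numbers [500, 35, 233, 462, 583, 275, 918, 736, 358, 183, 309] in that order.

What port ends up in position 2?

Insert 500: h=0, slot 0 empty -> index 0.
Insert 35: h=10, slot 10 empty -> index 10.
Insert 233: h=3, slot 3 empty -> index 3.
Insert 462: h=1, slot 1 empty -> index 1.
Insert 583: h=9, slot 9 empty -> index 9.
Insert 275: h=1, slot 1 occupied -> index 2.
Insert 918: h=6, slot 6 empty -> index 6.
Insert 736: h=9, slots 9,10 occupied -> index 11.
Insert 358: h=10, slots 10,11 occupied -> index 12.
Insert 183: h=7, slot 7 empty -> index 7.
Insert 309: h=1, slots 1,2,3 occupied -> index 4.
Table: [500, 462, 275, 233, 309, ∅, 918, 183, ∅, 583, 35, 736, 358, ∅, ∅, ∅, ∅]

275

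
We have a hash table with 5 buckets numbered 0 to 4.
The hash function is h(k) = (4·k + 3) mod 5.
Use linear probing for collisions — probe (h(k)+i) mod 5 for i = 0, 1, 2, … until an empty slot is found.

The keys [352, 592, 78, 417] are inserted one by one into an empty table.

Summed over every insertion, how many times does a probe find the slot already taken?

352 hashes to 1; slot 1 is free -> place at 1.
592 hashes to 1; 1 taken -> place at 2.
78 hashes to 0; slot 0 is free -> place at 0.
417 hashes to 1; 1,2 taken -> place at 3.
Table: [78, 352, 592, 417, ∅]

3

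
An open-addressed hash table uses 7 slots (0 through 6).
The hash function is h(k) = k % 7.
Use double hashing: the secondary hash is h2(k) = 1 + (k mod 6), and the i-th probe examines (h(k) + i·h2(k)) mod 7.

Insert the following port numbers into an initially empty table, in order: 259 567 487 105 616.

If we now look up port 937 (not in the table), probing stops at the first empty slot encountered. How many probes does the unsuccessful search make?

259 hashes to 0; slot 0 is free → place at 0.
567 hashes to 0, h2=4; 0 taken → place at 4.
487 hashes to 4, h2=2; 4 taken → place at 6.
105 hashes to 0, h2=4; 0,4 taken → place at 1.
616 hashes to 0, h2=5; 0 taken → place at 5.
Table: [259, 105, -, -, 567, 616, 487]
Lookup 937: h=6, h2=2, probe 6,1,3 → slot 3 empty, not found.

3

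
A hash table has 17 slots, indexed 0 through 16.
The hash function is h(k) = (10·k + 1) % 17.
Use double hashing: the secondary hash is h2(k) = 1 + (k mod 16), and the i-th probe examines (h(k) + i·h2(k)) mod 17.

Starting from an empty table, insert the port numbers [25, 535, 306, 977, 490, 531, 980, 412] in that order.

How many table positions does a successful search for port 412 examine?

2

25 hashes to 13; slot 13 is free -> place at 13.
535 hashes to 13, h2=8; 13 taken -> place at 4.
306 hashes to 1; slot 1 is free -> place at 1.
977 hashes to 13, h2=2; 13 taken -> place at 15.
490 hashes to 5; slot 5 is free -> place at 5.
531 hashes to 7; slot 7 is free -> place at 7.
980 hashes to 9; slot 9 is free -> place at 9.
412 hashes to 7, h2=13; 7 taken -> place at 3.
Table: [_, 306, _, 412, 535, 490, _, 531, _, 980, _, _, _, 25, _, 977, _]
Lookup 412: h=7, h2=13, probe 7,3 → found at 3.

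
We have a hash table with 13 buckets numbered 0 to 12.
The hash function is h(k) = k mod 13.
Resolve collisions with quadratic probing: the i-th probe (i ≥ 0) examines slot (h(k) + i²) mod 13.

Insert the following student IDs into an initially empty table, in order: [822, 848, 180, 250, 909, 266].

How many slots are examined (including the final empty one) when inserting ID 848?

822 hashes to 3; slot 3 is free -> place at 3.
848 hashes to 3; 3 taken -> place at 4.
180 hashes to 11; slot 11 is free -> place at 11.
250 hashes to 3; 3,4 taken -> place at 7.
909 hashes to 12; slot 12 is free -> place at 12.
266 hashes to 6; slot 6 is free -> place at 6.
Table: [∅, ∅, ∅, 822, 848, ∅, 266, 250, ∅, ∅, ∅, 180, 909]

2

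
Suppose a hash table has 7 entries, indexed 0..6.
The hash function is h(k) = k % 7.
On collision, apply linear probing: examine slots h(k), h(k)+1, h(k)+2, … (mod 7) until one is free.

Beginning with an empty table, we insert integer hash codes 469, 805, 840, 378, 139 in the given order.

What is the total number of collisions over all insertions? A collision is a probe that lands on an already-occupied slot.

6

Insert 469: h=0, slot 0 empty => index 0.
Insert 805: h=0, slot 0 occupied => index 1.
Insert 840: h=0, slots 0,1 occupied => index 2.
Insert 378: h=0, slots 0,1,2 occupied => index 3.
Insert 139: h=6, slot 6 empty => index 6.
Table: [469, 805, 840, 378, -, -, 139]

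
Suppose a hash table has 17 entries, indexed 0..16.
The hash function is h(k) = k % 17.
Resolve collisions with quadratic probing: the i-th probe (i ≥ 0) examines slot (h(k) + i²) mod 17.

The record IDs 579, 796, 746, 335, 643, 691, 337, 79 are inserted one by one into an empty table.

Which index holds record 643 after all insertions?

6

579: h=1 -> slot 1
796: h=14 -> slot 14
746: h=15 -> slot 15
335: h=12 -> slot 12
643: h=14, probe 14,15,1,6 -> slot 6
691: h=11 -> slot 11
337: h=14, probe 14,15,1,6,13 -> slot 13
79: h=11, probe 11,12,15,3 -> slot 3
Table: [—, 579, —, 79, —, —, 643, —, —, —, —, 691, 335, 337, 796, 746, —]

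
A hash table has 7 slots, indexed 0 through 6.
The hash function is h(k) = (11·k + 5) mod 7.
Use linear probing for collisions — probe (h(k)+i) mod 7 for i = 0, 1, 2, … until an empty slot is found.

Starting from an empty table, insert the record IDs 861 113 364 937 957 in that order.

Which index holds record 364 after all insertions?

861: h=5 -> slot 5
113: h=2 -> slot 2
364: h=5, probe 5,6 -> slot 6
937: h=1 -> slot 1
957: h=4 -> slot 4
Table: [_, 937, 113, _, 957, 861, 364]

6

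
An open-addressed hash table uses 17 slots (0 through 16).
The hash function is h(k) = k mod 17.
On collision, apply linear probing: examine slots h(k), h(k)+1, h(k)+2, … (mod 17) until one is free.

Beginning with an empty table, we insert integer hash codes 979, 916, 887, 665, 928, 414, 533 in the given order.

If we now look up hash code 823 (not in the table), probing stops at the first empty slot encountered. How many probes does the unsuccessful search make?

2

979: h=10 => slot 10
916: h=15 => slot 15
887: h=3 => slot 3
665: h=2 => slot 2
928: h=10, probe 10,11 => slot 11
414: h=6 => slot 6
533: h=6, probe 6,7 => slot 7
Table: [., ., 665, 887, ., ., 414, 533, ., ., 979, 928, ., ., ., 916, .]
Lookup 823: h=7, probe 7,8 → slot 8 empty, not found.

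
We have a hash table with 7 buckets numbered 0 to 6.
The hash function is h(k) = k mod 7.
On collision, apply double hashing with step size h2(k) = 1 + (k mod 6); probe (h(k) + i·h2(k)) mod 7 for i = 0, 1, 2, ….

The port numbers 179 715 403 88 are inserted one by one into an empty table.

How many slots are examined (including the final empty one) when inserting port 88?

2

179 hashes to 4; slot 4 is free -> place at 4.
715 hashes to 1; slot 1 is free -> place at 1.
403 hashes to 4, h2=2; 4 taken -> place at 6.
88 hashes to 4, h2=5; 4 taken -> place at 2.
Table: [∅, 715, 88, ∅, 179, ∅, 403]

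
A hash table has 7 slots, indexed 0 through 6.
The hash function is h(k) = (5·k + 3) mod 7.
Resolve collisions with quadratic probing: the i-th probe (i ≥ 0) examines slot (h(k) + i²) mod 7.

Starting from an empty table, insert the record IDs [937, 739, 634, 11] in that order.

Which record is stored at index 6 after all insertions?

Insert 937: h=5, slot 5 empty → index 5.
Insert 739: h=2, slot 2 empty → index 2.
Insert 634: h=2, slot 2 occupied → index 3.
Insert 11: h=2, slots 2,3 occupied → index 6.
Table: [-, -, 739, 634, -, 937, 11]

11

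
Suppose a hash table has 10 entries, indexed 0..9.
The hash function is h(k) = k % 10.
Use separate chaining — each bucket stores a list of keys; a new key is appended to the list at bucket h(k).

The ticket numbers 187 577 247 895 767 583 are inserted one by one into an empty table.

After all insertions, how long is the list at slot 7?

187 -> bucket 7
577 -> bucket 7 (collision)
247 -> bucket 7 (collision)
895 -> bucket 5
767 -> bucket 7 (collision)
583 -> bucket 3
Final buckets:
0: —
1: —
2: —
3: 583
4: —
5: 895
6: —
7: 187 -> 577 -> 247 -> 767
8: —
9: —

4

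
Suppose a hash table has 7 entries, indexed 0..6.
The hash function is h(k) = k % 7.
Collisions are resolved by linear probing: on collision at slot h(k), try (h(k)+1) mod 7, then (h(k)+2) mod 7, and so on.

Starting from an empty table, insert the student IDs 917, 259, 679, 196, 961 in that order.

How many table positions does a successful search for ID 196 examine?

Insert 917: h=0, slot 0 empty → index 0.
Insert 259: h=0, slot 0 occupied → index 1.
Insert 679: h=0, slots 0,1 occupied → index 2.
Insert 196: h=0, slots 0,1,2 occupied → index 3.
Insert 961: h=2, slots 2,3 occupied → index 4.
Table: [917, 259, 679, 196, 961, —, —]
Lookup 196: h=0, probe 0,1,2,3 → found at 3.

4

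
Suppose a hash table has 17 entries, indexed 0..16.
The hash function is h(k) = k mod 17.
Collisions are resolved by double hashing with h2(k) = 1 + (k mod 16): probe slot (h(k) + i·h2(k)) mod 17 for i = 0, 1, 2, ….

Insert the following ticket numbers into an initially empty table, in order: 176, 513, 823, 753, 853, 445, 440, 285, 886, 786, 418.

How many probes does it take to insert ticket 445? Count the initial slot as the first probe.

176: h=6 → slot 6
513: h=3 → slot 3
823: h=7 → slot 7
753: h=5 → slot 5
853: h=3, h2=6, probe 3,9 → slot 9
445: h=3, h2=14, probe 3,0 → slot 0
440: h=15 → slot 15
285: h=13 → slot 13
886: h=2 → slot 2
786: h=4 → slot 4
418: h=10 → slot 10
Table: [445, ∅, 886, 513, 786, 753, 176, 823, ∅, 853, 418, ∅, ∅, 285, ∅, 440, ∅]

2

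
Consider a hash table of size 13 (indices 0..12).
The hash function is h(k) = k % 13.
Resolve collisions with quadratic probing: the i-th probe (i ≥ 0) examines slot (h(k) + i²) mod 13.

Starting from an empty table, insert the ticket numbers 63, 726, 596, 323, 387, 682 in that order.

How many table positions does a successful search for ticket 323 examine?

Insert 63: h=11, slot 11 empty => index 11.
Insert 726: h=11, slot 11 occupied => index 12.
Insert 596: h=11, slots 11,12 occupied => index 2.
Insert 323: h=11, slots 11,12,2 occupied => index 7.
Insert 387: h=10, slot 10 empty => index 10.
Insert 682: h=6, slot 6 empty => index 6.
Table: [—, —, 596, —, —, —, 682, 323, —, —, 387, 63, 726]
Lookup 323: h=11, probe 11,12,2,7 → found at 7.

4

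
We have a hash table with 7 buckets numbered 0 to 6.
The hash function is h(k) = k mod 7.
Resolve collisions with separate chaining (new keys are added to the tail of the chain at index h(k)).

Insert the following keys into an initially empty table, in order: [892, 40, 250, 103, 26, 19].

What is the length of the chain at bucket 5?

Insert 892: h=3, bucket 3 empty → new chain.
Insert 40: h=5, bucket 5 empty → new chain.
Insert 250: h=5, bucket 5 nonempty → append to chain.
Insert 103: h=5, bucket 5 nonempty → append to chain.
Insert 26: h=5, bucket 5 nonempty → append to chain.
Insert 19: h=5, bucket 5 nonempty → append to chain.
Final buckets:
0: .
1: .
2: .
3: 892
4: .
5: 40 -> 250 -> 103 -> 26 -> 19
6: .

5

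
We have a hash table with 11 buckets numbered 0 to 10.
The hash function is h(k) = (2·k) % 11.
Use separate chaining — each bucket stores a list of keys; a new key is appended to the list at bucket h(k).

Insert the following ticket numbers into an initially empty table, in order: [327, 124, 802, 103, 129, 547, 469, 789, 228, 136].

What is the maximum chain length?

327 -> bucket 5
124 -> bucket 6
802 -> bucket 9
103 -> bucket 8
129 -> bucket 5 (collision)
547 -> bucket 5 (collision)
469 -> bucket 3
789 -> bucket 5 (collision)
228 -> bucket 5 (collision)
136 -> bucket 8 (collision)
Final buckets:
0: -
1: -
2: -
3: 469
4: -
5: 327 -> 129 -> 547 -> 789 -> 228
6: 124
7: -
8: 103 -> 136
9: 802
10: -

5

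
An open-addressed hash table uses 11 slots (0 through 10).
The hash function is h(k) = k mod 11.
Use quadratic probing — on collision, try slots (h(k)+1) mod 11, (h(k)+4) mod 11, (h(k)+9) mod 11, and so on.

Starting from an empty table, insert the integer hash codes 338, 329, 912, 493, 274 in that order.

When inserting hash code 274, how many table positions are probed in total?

3

Insert 338: h=8, slot 8 empty => index 8.
Insert 329: h=10, slot 10 empty => index 10.
Insert 912: h=10, slot 10 occupied => index 0.
Insert 493: h=9, slot 9 empty => index 9.
Insert 274: h=10, slots 10,0 occupied => index 3.
Table: [912, -, -, 274, -, -, -, -, 338, 493, 329]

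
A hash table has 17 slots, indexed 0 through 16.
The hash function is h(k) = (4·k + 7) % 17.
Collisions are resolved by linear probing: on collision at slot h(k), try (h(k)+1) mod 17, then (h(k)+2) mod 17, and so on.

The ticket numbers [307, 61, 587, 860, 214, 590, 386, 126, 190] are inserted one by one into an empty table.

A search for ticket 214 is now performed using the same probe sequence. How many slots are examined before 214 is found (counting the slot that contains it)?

3

307 hashes to 11; slot 11 is free => place at 11.
61 hashes to 13; slot 13 is free => place at 13.
587 hashes to 9; slot 9 is free => place at 9.
860 hashes to 13; 13 taken => place at 14.
214 hashes to 13; 13,14 taken => place at 15.
590 hashes to 4; slot 4 is free => place at 4.
386 hashes to 4; 4 taken => place at 5.
126 hashes to 1; slot 1 is free => place at 1.
190 hashes to 2; slot 2 is free => place at 2.
Table: [∅, 126, 190, ∅, 590, 386, ∅, ∅, ∅, 587, ∅, 307, ∅, 61, 860, 214, ∅]
Lookup 214: h=13, probe 13,14,15 → found at 15.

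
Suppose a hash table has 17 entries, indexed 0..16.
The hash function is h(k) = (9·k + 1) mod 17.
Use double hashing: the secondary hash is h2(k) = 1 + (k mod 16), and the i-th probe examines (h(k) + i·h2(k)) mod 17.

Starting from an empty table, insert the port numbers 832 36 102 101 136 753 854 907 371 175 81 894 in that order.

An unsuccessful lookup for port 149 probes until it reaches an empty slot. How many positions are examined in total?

832 hashes to 9; slot 9 is free => place at 9.
36 hashes to 2; slot 2 is free => place at 2.
102 hashes to 1; slot 1 is free => place at 1.
101 hashes to 9, h2=6; 9 taken => place at 15.
136 hashes to 1, h2=9; 1 taken => place at 10.
753 hashes to 12; slot 12 is free => place at 12.
854 hashes to 3; slot 3 is free => place at 3.
907 hashes to 4; slot 4 is free => place at 4.
371 hashes to 8; slot 8 is free => place at 8.
175 hashes to 12, h2=16; 12 taken => place at 11.
81 hashes to 16; slot 16 is free => place at 16.
894 hashes to 6; slot 6 is free => place at 6.
Table: [-, 102, 36, 854, 907, -, 894, -, 371, 832, 136, 175, 753, -, -, 101, 81]
Lookup 149: h=16, h2=6, probe 16,5 → slot 5 empty, not found.

2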